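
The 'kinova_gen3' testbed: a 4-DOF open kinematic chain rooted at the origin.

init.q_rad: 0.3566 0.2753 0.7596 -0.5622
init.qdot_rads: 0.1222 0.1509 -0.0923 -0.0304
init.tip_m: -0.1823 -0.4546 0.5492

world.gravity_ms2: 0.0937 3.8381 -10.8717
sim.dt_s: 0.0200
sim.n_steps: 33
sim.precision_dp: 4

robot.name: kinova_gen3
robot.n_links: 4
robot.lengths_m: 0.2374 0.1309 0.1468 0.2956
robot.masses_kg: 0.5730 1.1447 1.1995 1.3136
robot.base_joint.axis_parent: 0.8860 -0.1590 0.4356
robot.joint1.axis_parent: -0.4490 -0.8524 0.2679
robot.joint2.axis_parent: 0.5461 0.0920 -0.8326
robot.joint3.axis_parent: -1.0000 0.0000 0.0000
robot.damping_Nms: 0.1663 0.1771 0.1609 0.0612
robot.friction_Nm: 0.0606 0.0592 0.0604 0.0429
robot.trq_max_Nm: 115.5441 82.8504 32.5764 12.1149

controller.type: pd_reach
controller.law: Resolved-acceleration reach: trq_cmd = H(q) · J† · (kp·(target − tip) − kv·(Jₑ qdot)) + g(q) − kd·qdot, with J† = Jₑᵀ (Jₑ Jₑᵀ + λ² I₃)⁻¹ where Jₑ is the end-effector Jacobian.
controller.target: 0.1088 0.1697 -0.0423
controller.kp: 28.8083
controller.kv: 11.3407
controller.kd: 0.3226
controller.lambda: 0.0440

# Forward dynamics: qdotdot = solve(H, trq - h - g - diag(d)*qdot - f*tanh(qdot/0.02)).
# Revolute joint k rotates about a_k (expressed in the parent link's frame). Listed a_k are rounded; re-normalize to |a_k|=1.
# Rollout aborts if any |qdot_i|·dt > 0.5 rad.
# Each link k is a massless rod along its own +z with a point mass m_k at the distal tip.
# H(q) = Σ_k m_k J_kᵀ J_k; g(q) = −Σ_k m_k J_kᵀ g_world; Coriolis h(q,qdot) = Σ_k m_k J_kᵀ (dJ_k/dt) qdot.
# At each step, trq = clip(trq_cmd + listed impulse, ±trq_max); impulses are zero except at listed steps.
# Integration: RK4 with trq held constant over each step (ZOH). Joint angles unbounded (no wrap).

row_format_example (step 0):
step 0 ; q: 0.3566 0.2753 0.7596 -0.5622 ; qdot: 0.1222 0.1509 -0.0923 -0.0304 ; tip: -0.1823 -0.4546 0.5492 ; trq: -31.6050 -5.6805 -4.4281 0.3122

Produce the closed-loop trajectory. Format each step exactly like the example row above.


step 1 ; q: 0.3453 0.2629 0.7641 -0.5918 ; qdot: -1.2246 -1.3636 0.4071 -2.9658 ; tip: -0.1814 -0.4522 0.5453 ; trq: -24.0472 -4.5946 -4.1556 1.8230
step 2 ; q: 0.3123 0.2248 0.7734 -0.6695 ; qdot: -2.0620 -2.4503 0.4164 -4.8142 ; tip: -0.1781 -0.4433 0.5368 ; trq: -16.0263 -3.8119 -3.5781 2.6125
step 3 ; q: 0.2667 0.1687 0.7782 -0.7762 ; qdot: -2.4879 -3.1659 0.0223 -5.8473 ; tip: -0.1733 -0.4288 0.5257 ; trq: -9.0597 -3.0967 -2.9603 3.0643
step 4 ; q: 0.2154 0.1012 0.7743 -0.8971 ; qdot: -2.6529 -3.5877 -0.4137 -6.2304 ; tip: -0.1676 -0.4099 0.5132 ; trq: -3.7335 -2.4468 -2.5233 3.3445
step 5 ; q: 0.1623 0.0280 0.7614 -1.0220 ; qdot: -2.6640 -3.7427 -0.8627 -6.2593 ; tip: -0.1616 -0.3880 0.4999 ; trq: -0.0383 -1.8179 -2.2288 3.5693
step 6 ; q: 0.1098 -0.0464 0.7402 -1.1454 ; qdot: -2.5972 -3.7094 -1.2329 -6.0832 ; tip: -0.1553 -0.3644 0.4864 ; trq: 2.3650 -1.2422 -2.0463 3.7627
step 7 ; q: 0.0590 -0.1188 0.7127 -1.2642 ; qdot: -2.4936 -3.5557 -1.5054 -5.8095 ; tip: -0.1490 -0.3400 0.4728 ; trq: 3.8547 -0.7345 -1.9315 3.9341
step 8 ; q: 0.0104 -0.1875 0.6806 -1.3772 ; qdot: -2.3728 -3.3297 -1.6902 -5.5044 ; tip: -0.1427 -0.3157 0.4590 ; trq: 4.7418 -0.2946 -1.8487 4.0864
step 9 ; q: -0.0357 -0.2513 0.6456 -1.4842 ; qdot: -2.2438 -3.0625 -1.8026 -5.2031 ; tip: -0.1364 -0.2917 0.4452 ; trq: 5.2548 0.0820 -1.7770 4.2195
step 10 ; q: -0.0792 -0.3095 0.6089 -1.5853 ; qdot: -2.1100 -2.7733 -1.8558 -4.9220 ; tip: -0.1304 -0.2685 0.4312 ; trq: 5.5516 0.3993 -1.7072 4.3331
step 11 ; q: -0.1200 -0.3619 0.5717 -1.6811 ; qdot: -1.9726 -2.4741 -1.8600 -4.6672 ; tip: -0.1245 -0.2461 0.4172 ; trq: 5.7380 0.6599 -1.6365 4.4267
step 12 ; q: -0.1580 -0.4082 0.5349 -1.7721 ; qdot: -1.8318 -2.1728 -1.8231 -4.4391 ; tip: -0.1188 -0.2245 0.4031 ; trq: 5.8824 0.8650 -1.5651 4.5003
step 13 ; q: -0.1931 -0.4486 0.4991 -1.8588 ; qdot: -1.6876 -1.8752 -1.7511 -4.2358 ; tip: -0.1133 -0.2038 0.3891 ; trq: 6.0279 1.0151 -1.4941 4.5541
step 14 ; q: -0.2254 -0.4831 0.4651 -1.9416 ; qdot: -1.5400 -1.5864 -1.6494 -4.0540 ; tip: -0.1080 -0.1840 0.3751 ; trq: 6.2002 1.1109 -1.4241 4.5884
step 15 ; q: -0.2547 -0.5120 0.4334 -2.0210 ; qdot: -1.3891 -1.3110 -1.5231 -3.8902 ; tip: -0.1027 -0.1649 0.3614 ; trq: 6.4136 1.1534 -1.3546 4.6036
step 16 ; q: -0.2809 -0.5356 0.4044 -2.0973 ; qdot: -1.2350 -1.0530 -1.3772 -3.7414 ; tip: -0.0975 -0.1465 0.3478 ; trq: 6.6747 1.1448 -1.2846 4.6002
step 17 ; q: -0.3040 -0.5542 0.3785 -2.1707 ; qdot: -1.0776 -0.8164 -1.2166 -3.6050 ; tip: -0.0923 -0.1289 0.3346 ; trq: 6.9863 1.0879 -1.2123 4.5788
step 18 ; q: -0.3239 -0.5684 0.3559 -2.2416 ; qdot: -0.9163 -0.6043 -1.0459 -3.4792 ; tip: -0.0871 -0.1119 0.3217 ; trq: 7.3502 0.9861 -1.1354 4.5398
step 19 ; q: -0.3405 -0.5786 0.3368 -2.3100 ; qdot: -0.7498 -0.4193 -0.8690 -3.3631 ; tip: -0.0819 -0.0956 0.3093 ; trq: 7.7695 0.8421 -1.0512 4.4836
step 20 ; q: -0.3538 -0.5854 0.3212 -2.3762 ; qdot: -0.5758 -0.2631 -0.6892 -3.2570 ; tip: -0.0767 -0.0800 0.2974 ; trq: 8.2522 0.6573 -0.9564 4.4105
step 21 ; q: -0.3634 -0.5893 0.3093 -2.4404 ; qdot: -0.3906 -0.1367 -0.5084 -3.1619 ; tip: -0.0713 -0.0651 0.2860 ; trq: 8.8147 0.4296 -0.8471 4.3207
step 22 ; q: -0.3692 -0.5911 0.3010 -2.5029 ; qdot: -0.1884 -0.0406 -0.3270 -3.0801 ; tip: -0.0659 -0.0509 0.2751 ; trq: 9.4875 0.1517 -0.7179 4.2138
step 23 ; q: -0.3707 -0.5913 0.2963 -2.5638 ; qdot: 0.0350 0.0134 -0.1480 -3.0138 ; tip: -0.0604 -0.0373 0.2649 ; trq: 10.3335 -0.1907 -0.5591 4.0889
step 24 ; q: -0.3674 -0.5909 0.2952 -2.6236 ; qdot: 0.2860 0.0158 0.0195 -2.9685 ; tip: -0.0548 -0.0244 0.2553 ; trq: 11.4533 -0.6282 -0.3516 3.9455
step 25 ; q: -0.3586 -0.5909 0.2969 -2.6831 ; qdot: 0.6005 -0.0079 0.1419 -2.9767 ; tip: -0.0490 -0.0123 0.2465 ; trq: 12.9200 -1.2130 -0.0551 3.7902
step 26 ; q: -0.3425 -0.5914 0.3016 -2.7431 ; qdot: 1.0049 -0.0409 0.3229 -3.0212 ; tip: -0.0429 -0.0011 0.2386 ; trq: 14.8080 -1.9294 0.2825 3.6097
step 27 ; q: -0.3172 -0.5927 0.3107 -2.8046 ; qdot: 1.5301 -0.0834 0.5730 -3.1171 ; tip: -0.0366 0.0094 0.2318 ; trq: 16.3962 -2.4461 0.5765 3.3982
step 28 ; q: -0.2802 -0.5945 0.3254 -2.8684 ; qdot: 2.1705 -0.0872 0.8918 -3.2572 ; tip: -0.0299 0.0189 0.2266 ; trq: 12.7882 -0.7816 0.2298 3.1311
step 29 ; q: -0.2322 -0.5943 0.3451 -2.9340 ; qdot: 2.6207 0.0990 1.0780 -3.2909 ; tip: -0.0226 0.0272 0.2235 ; trq: -2.3172 5.2985 -1.4735 2.7567
step 30 ; q: -0.1841 -0.5865 0.3625 -2.9960 ; qdot: 2.1852 0.6663 0.6443 -2.9008 ; tip: -0.0151 0.0343 0.2228 ; trq: -13.8729 9.5338 -2.6020 2.2836
step 31 ; q: -0.1518 -0.5660 0.3689 -3.0464 ; qdot: 1.0442 1.3603 0.0304 -2.1232 ; tip: -0.0083 0.0405 0.2231 ; trq: -15.2347 9.6822 -2.5447 1.7914
step 32 ; q: -0.1433 -0.5327 0.3677 -3.0800 ; qdot: -0.1898 1.9767 -0.0355 -1.1978 ; tip: -0.0031 0.0465 0.2232 ; trq: -12.7178 8.3870 -2.2611 1.3653
step 33 ; q: -0.1570 -0.4876 0.3649 -3.0974 ; qdot: -1.1702 2.5560 -0.1995 -0.5447 ; tip: 0.0006 0.0529 0.2221


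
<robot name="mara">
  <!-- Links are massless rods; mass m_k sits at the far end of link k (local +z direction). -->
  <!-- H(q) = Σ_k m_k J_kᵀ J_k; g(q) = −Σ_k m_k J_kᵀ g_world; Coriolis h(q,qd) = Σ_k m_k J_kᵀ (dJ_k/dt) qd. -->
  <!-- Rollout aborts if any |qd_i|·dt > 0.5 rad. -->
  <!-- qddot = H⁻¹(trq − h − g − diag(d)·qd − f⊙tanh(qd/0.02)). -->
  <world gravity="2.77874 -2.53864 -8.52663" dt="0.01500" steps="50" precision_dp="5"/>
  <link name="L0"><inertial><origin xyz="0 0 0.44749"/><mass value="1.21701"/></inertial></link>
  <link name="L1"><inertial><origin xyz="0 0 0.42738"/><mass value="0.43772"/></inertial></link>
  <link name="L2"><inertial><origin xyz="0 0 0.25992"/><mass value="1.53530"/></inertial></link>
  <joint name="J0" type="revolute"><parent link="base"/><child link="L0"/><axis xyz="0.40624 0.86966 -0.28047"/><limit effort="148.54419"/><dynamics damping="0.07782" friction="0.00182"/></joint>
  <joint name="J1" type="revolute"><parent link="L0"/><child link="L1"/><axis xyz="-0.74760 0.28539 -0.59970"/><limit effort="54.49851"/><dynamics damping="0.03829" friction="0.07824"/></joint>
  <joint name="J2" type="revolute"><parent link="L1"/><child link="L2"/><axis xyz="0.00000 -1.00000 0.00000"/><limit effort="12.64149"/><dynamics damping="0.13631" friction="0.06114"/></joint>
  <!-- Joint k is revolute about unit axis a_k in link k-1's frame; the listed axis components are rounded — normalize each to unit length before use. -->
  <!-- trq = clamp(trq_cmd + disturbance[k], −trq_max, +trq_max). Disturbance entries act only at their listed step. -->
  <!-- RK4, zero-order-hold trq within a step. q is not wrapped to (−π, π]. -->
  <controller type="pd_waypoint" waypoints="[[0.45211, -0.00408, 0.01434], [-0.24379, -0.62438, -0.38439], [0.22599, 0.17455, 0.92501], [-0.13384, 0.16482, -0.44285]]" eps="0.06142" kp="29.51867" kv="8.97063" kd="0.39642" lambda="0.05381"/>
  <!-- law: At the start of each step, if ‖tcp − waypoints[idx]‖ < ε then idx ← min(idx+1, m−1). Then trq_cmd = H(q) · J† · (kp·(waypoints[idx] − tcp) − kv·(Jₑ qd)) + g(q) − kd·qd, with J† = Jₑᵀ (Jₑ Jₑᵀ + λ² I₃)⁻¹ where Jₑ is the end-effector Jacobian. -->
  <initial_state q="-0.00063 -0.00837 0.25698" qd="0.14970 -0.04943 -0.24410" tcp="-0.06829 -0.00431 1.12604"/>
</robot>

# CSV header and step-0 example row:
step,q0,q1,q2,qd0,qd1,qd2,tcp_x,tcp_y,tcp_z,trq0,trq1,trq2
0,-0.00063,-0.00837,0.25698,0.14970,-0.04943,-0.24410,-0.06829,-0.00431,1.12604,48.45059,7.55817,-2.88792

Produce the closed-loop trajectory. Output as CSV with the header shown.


step,q0,q1,q2,qd0,qd1,qd2,tcp_x,tcp_y,tcp_z,trq0,trq1,trq2
1,0.01010,-0.00228,0.28608,1.25981,0.83605,4.00954,-0.06392,-0.00567,1.12477,42.69336,6.64968,-3.81249
2,0.03472,0.01423,0.36502,2.00173,1.33810,6.40551,-0.05623,-0.00716,1.12021,34.42780,5.83895,-3.45000
3,0.06838,0.03626,0.47061,2.47027,1.58069,7.58843,-0.04468,-0.00898,1.11222,24.11800,5.02424,-2.48769
4,0.10744,0.06067,0.58772,2.73059,1.66800,7.98057,-0.02940,-0.01121,1.10086,14.17331,4.25533,-1.40399
5,0.14935,0.08581,0.70736,2.85565,1.68552,7.95729,-0.01096,-0.01380,1.08649,5.82611,3.55039,-0.47599
6,0.19251,0.11103,0.82518,2.89969,1.68199,7.75470,0.00990,-0.01666,1.06954,-0.82096,2.89958,0.19871
7,0.23595,0.13620,0.93942,2.89434,1.67899,7.48677,0.03247,-0.01970,1.05042,-6.04181,2.29142,0.61881
8,0.27906,0.16139,1.04948,2.85711,1.68480,7.20160,0.05617,-0.02280,1.02942,-10.14370,1.71907,0.81885
9,0.32145,0.18674,1.15527,2.79802,1.70214,6.91789,0.08051,-0.02590,1.00683,-13.37999,1.17925,0.84159
10,0.36284,0.21246,1.25686,2.72329,1.73155,6.64201,0.10507,-0.02893,0.98289,-15.94405,0.67050,0.72771
11,0.40302,0.23870,1.35438,2.63708,1.77270,6.37542,0.12957,-0.03183,0.95781,-17.98086,0.19209,0.51281
12,0.44185,0.26564,1.44797,2.54235,1.82497,6.11763,0.15373,-0.03458,0.93182,-19.59928,-0.25651,0.22690
13,0.47921,0.29345,1.53776,2.44135,1.88760,5.86752,0.17736,-0.03716,0.90509,-20.88169,-0.67588,-0.10519
14,0.51503,0.32228,1.62386,2.33584,1.95975,5.62378,0.20032,-0.03954,0.87782,-21.89102,-1.06676,-0.46321
15,0.54925,0.35225,1.70634,2.22729,2.04055,5.38514,0.22247,-0.04172,0.85018,-22.67577,-1.42999,-0.83080
16,0.58182,0.38349,1.78528,2.11691,2.12907,5.15045,0.24373,-0.04370,0.82233,-23.27354,-1.76653,-1.19495
17,0.61273,0.41611,1.86072,2.00577,2.22429,4.91873,0.26402,-0.04547,0.79441,-23.71372,-2.07740,-1.54549
18,0.64198,0.45021,1.93272,1.89479,2.32510,4.68911,0.28329,-0.04705,0.76656,-24.01927,-2.36365,-1.87464
19,0.66958,0.48585,2.00128,1.78483,2.43031,4.46088,0.30152,-0.04843,0.73889,-24.20828,-2.62630,-2.17667
20,0.69554,0.52309,2.06643,1.67663,2.53862,4.23349,0.31867,-0.04963,0.71153,-24.29496,-2.86633,-2.44754
21,0.71989,0.56198,2.12818,1.57090,2.64863,4.00651,0.33474,-0.05065,0.68456,-24.29057,-3.08468,-2.68469
22,0.74269,0.60252,2.18654,1.46830,2.75883,3.77964,0.34973,-0.05150,0.65808,-24.20412,-3.28219,-2.88671
23,0.76397,0.64470,2.24149,1.36943,2.86763,3.55271,0.36363,-0.05219,0.63215,-24.04299,-3.45968,-3.05321
24,0.78380,0.68850,2.29305,1.27490,2.97334,3.32564,0.37647,-0.05273,0.60684,-23.81352,-3.61789,-3.18459
25,0.80226,0.73384,2.34120,1.18528,3.07422,3.09842,0.38826,-0.05314,0.58220,-23.52153,-3.75756,-3.28186
26,0.81941,0.78066,2.38594,1.10115,3.16844,2.87112,0.39903,-0.05341,0.55828,-23.17286,-3.87943,-3.34657
27,0.83534,0.82882,2.42729,1.02310,3.25411,2.64386,0.40880,-0.05355,0.53510,-22.77385,-3.98426,-3.38059
28,0.85015,0.87819,2.46523,0.95172,3.32929,2.41683,0.41763,-0.05359,0.51268,-22.33179,-4.07291,-3.38610
29,0.86395,0.92860,2.49977,0.88759,3.39200,2.19030,0.42554,-0.05352,0.49105,-21.85527,-4.14636,-3.36546
30,0.87684,0.97985,2.53092,0.83126,3.44027,1.96472,0.43259,-0.05336,0.47020,-21.35441,-4.20571,-3.32120
31,0.88895,1.03170,2.55870,0.78318,3.47219,1.74075,0.43883,-0.05311,0.45014,-20.84075,-4.25220,-3.25598
32,0.90040,1.08389,2.58315,0.74370,3.48601,1.51932,0.44431,-0.05280,0.43085,-20.32698,-4.28721,-3.17254
33,0.91133,1.13615,2.60430,0.71293,3.48030,1.30173,0.44911,-0.05242,0.41232,-19.82628,-4.31219,-3.07369
34,0.92185,1.18817,2.62223,0.69077,3.45411,1.08962,0.45328,-0.05199,0.39453,-19.35133,-4.32862,-2.96227
35,0.93211,1.23964,2.63704,0.67677,3.40710,0.88491,0.45689,-0.05151,0.37745,-18.91332,-4.33790,-2.84107
36,0.94221,1.29025,2.64885,0.67020,3.33970,0.68973,0.46000,-0.05100,0.36105,-18.52086,-4.34127,-2.71278
37,0.95226,1.33971,2.65782,0.67003,3.25317,0.50622,0.46267,-0.05047,0.34529,-18.17931,-4.33978,-2.57990
38,0.96235,1.38774,2.66414,0.67498,3.14951,0.33631,0.46497,-0.04991,0.33015,-17.89041,-4.33420,-2.44466
39,0.97254,1.43411,2.66803,0.68365,3.03136,0.18159,0.46695,-0.04934,0.31558,-17.65248,-4.32509,-2.30894
40,0.98287,1.47862,2.66971,0.69458,2.90179,0.04317,0.46865,-0.04877,0.30156,-17.46103,-4.31277,-2.17436
41,0.99337,1.52113,2.66954,0.70397,2.76621,-0.06387,0.47010,-0.04821,0.28804,-17.30963,-4.29817,-2.05886
42,1.00399,1.56158,2.66793,0.71256,2.62678,-0.15123,0.47132,-0.04770,0.27500,-17.18961,-4.28049,-1.95176
43,1.01474,1.59993,2.66510,0.72062,2.48509,-0.22703,0.47233,-0.04724,0.26241,-17.09323,-4.25918,-1.84502
44,1.02560,1.63614,2.66121,0.72724,2.34347,-0.29134,0.47317,-0.04682,0.25025,-17.01365,-4.23425,-1.73965
45,1.03654,1.67025,2.65645,0.73171,2.20394,-0.34462,0.47385,-0.04644,0.23853,-16.94478,-4.20577,-1.63641
46,1.04753,1.70229,2.65097,0.73357,2.06816,-0.38767,0.47439,-0.04610,0.22722,-16.88154,-4.17388,-1.53582
47,1.05853,1.73233,2.64491,0.73252,1.93738,-0.42148,0.47482,-0.04578,0.21633,-16.81983,-4.13875,-1.43823
48,1.06949,1.76045,2.63840,0.72844,1.81250,-0.44712,0.47513,-0.04548,0.20585,-16.75658,-4.10062,-1.34388
49,1.08036,1.78675,2.63157,0.72134,1.69412,-0.46565,0.47535,-0.04519,0.19576,-16.68959,-4.05974,-1.25290
50,1.09111,1.81132,2.62450,0.71132,1.58257,-0.47813,0.47547,-0.04491,0.18606,,,


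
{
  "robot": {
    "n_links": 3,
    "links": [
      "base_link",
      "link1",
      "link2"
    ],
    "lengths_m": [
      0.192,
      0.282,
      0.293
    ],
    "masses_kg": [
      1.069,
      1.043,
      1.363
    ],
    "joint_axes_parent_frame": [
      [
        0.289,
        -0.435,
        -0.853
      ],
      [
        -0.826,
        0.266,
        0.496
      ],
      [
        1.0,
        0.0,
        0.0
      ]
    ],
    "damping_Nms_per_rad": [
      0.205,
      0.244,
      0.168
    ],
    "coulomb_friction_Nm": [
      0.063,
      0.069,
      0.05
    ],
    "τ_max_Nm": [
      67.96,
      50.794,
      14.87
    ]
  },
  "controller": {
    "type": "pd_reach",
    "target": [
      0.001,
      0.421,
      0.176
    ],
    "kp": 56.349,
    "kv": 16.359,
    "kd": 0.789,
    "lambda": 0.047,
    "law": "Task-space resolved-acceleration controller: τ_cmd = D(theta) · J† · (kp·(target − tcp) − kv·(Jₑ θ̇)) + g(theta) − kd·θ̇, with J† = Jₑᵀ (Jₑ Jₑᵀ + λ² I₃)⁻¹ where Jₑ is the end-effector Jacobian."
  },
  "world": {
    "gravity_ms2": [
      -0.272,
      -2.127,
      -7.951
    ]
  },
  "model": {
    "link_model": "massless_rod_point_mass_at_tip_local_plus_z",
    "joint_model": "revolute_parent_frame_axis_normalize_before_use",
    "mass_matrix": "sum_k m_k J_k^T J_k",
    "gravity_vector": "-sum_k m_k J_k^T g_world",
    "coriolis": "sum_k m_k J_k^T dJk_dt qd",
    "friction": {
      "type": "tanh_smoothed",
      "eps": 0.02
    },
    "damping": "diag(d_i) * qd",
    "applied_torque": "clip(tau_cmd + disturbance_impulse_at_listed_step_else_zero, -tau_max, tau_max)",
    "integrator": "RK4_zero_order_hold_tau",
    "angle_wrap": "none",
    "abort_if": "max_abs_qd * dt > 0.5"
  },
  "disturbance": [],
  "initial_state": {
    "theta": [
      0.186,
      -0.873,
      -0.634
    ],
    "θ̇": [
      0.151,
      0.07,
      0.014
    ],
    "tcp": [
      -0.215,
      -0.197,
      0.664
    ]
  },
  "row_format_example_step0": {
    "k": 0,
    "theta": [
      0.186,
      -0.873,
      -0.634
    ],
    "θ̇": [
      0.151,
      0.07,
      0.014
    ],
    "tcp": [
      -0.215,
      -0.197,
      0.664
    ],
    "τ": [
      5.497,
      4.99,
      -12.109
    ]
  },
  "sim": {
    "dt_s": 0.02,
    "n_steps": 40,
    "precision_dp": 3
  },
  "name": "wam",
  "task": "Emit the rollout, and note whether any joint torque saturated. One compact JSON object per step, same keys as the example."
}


{"k":1,"theta":[0.192,-0.901,-0.697],"\u03b8\u0307":[0.529,-2.609,-5.989],"tcp":[-0.214,-0.19,0.661],"\u03c4":[3.303,6.439,-4.419]}
{"k":2,"theta":[0.212,-0.944,-0.816],"\u03b8\u0307":[1.465,-1.727,-5.982],"tcp":[-0.212,-0.176,0.653],"\u03c4":[0.514,5.942,-3.895]}
{"k":3,"theta":[0.248,-0.972,-0.936],"\u03b8\u0307":[2.138,-1.101,-6.026],"tcp":[-0.211,-0.158,0.644],"\u03c4":[-1.139,5.761,-3.317]}
{"k":4,"theta":[0.296,-0.988,-1.055],"\u03b8\u0307":[2.673,-0.513,-5.934],"tcp":[-0.21,-0.138,0.634],"\u03c4":[-2.12,5.591,-2.798]}
{"k":5,"theta":[0.354,-0.993,-1.172],"\u03b8\u0307":[3.109,0.044,-5.751],"tcp":[-0.208,-0.117,0.622],"\u03c4":[-2.646,5.383,-2.257]}
{"k":6,"theta":[0.419,-0.987,-1.285],"\u03b8\u0307":[3.463,0.558,-5.514],"tcp":[-0.205,-0.095,0.609],"\u03c4":[-2.855,5.162,-1.664]}
{"k":7,"theta":[0.492,-0.971,-1.392],"\u03b8\u0307":[3.763,1.062,-5.211],"tcp":[-0.2,-0.074,0.595],"\u03c4":[-2.851,4.858,-1.052]}
{"k":8,"theta":[0.57,-0.944,-1.492],"\u03b8\u0307":[4.014,1.535,-4.869],"tcp":[-0.194,-0.054,0.58],"\u03c4":[-2.683,4.504,-0.425]}
{"k":9,"theta":[0.652,-0.909,-1.586],"\u03b8\u0307":[4.224,1.968,-4.503],"tcp":[-0.187,-0.035,0.564],"\u03c4":[-2.392,4.118,0.2]}
{"k":10,"theta":[0.738,-0.866,-1.672],"\u03b8\u0307":[4.402,2.352,-4.126],"tcp":[-0.179,-0.018,0.548],"\u03c4":[-2.006,3.716,0.804]}
{"k":11,"theta":[0.828,-0.816,-1.75],"\u03b8\u0307":[4.562,2.686,-3.747],"tcp":[-0.17,-0.002,0.531],"\u03c4":[-1.552,3.305,1.369]}
{"k":12,"theta":[0.921,-0.759,-1.821],"\u03b8\u0307":[4.72,2.97,-3.373],"tcp":[-0.161,0.011,0.515],"\u03c4":[-1.062,2.897,1.882]}
{"k":13,"theta":[1.017,-0.697,-1.885],"\u03b8\u0307":[4.891,3.203,-3.012],"tcp":[-0.151,0.022,0.498],"\u03c4":[-0.575,2.501,2.333]}
{"k":14,"theta":[1.117,-0.631,-1.942],"\u03b8\u0307":[5.085,3.387,-2.668],"tcp":[-0.143,0.031,0.482],"\u03c4":[-0.153,2.14,2.716]}
{"k":15,"theta":[1.221,-0.562,-1.992],"\u03b8\u0307":[5.299,3.512,-2.346],"tcp":[-0.135,0.037,0.466],"\u03c4":[0.101,1.85,3.031]}
{"k":16,"theta":[1.329,-0.491,-2.036],"\u03b8\u0307":[5.503,3.562,-2.053],"tcp":[-0.127,0.042,0.451],"\u03c4":[0.03,1.698,3.28]}
{"k":17,"theta":[1.44,-0.42,-2.074],"\u03b8\u0307":[5.623,3.501,-1.801],"tcp":[-0.121,0.045,0.437],"\u03c4":[-0.551,1.773,3.468]}
{"k":18,"theta":[1.552,-0.352,-2.108],"\u03b8\u0307":[5.532,3.279,-1.606],"tcp":[-0.116,0.047,0.423],"\u03c4":[-1.708,2.138,3.603]}
{"k":19,"theta":[1.658,-0.291,-2.139],"\u03b8\u0307":[5.089,2.868,-1.479],"tcp":[-0.112,0.047,0.41],"\u03c4":[-3.168,2.739,3.689]}
{"k":20,"theta":[1.751,-0.239,-2.168],"\u03b8\u0307":[4.249,2.306,-1.412],"tcp":[-0.109,0.046,0.397],"\u03c4":[-4.346,3.351,3.719]}
{"k":21,"theta":[1.825,-0.199,-2.196],"\u03b8\u0307":[3.154,1.73,-1.371],"tcp":[-0.107,0.044,0.386],"\u03c4":[-4.821,3.716,3.686]}
{"k":22,"theta":[1.877,-0.169,-2.223],"\u03b8\u0307":[2.052,1.28,-1.322],"tcp":[-0.104,0.043,0.376],"\u03c4":[-4.669,3.744,3.599]}
{"k":23,"theta":[1.909,-0.147,-2.248],"\u03b8\u0307":[1.114,1.007,-1.254],"tcp":[-0.1,0.042,0.367],"\u03c4":[-4.231,3.538,3.489]}
{"k":24,"theta":[1.923,-0.128,-2.273],"\u03b8\u0307":[0.375,0.877,-1.176],"tcp":[-0.096,0.041,0.359],"\u03c4":[-3.787,3.259,3.389]}
{"k":25,"theta":[1.925,-0.111,-2.295],"\u03b8\u0307":[-0.195,0.841,-1.098],"tcp":[-0.091,0.04,0.352],"\u03c4":[-3.462,3.005,3.316]}
{"k":26,"theta":[1.917,-0.094,-2.317],"\u03b8\u0307":[-0.621,0.879,-1.016],"tcp":[-0.085,0.04,0.346],"\u03c4":[-3.31,2.801,3.267]}
{"k":27,"theta":[1.9,-0.076,-2.336],"\u03b8\u0307":[-1.026,0.904,-0.951],"tcp":[-0.079,0.041,0.339],"\u03c4":[-3.249,2.717,3.255]}
{"k":28,"theta":[1.876,-0.058,-2.355],"\u03b8\u0307":[-1.41,0.94,-0.887],"tcp":[-0.072,0.042,0.334],"\u03c4":[-3.235,2.687,3.261]}
{"k":29,"theta":[1.844,-0.038,-2.372],"\u03b8\u0307":[-1.777,0.99,-0.819],"tcp":[-0.065,0.043,0.328],"\u03c4":[-3.247,2.684,3.276]}
{"k":30,"theta":[1.805,-0.018,-2.387],"\u03b8\u0307":[-2.134,1.055,-0.741],"tcp":[-0.057,0.045,0.322],"\u03c4":[-3.271,2.694,3.296]}
{"k":31,"theta":[1.759,0.004,-2.401],"\u03b8\u0307":[-2.487,1.132,-0.653],"tcp":[-0.049,0.048,0.317],"\u03c4":[-3.289,2.702,3.318]}
{"k":32,"theta":[1.705,0.027,-2.413],"\u03b8\u0307":[-2.838,1.217,-0.551],"tcp":[-0.04,0.052,0.312],"\u03c4":[-3.282,2.693,3.337]}
{"k":33,"theta":[1.645,0.053,-2.423],"\u03b8\u0307":[-3.184,1.309,-0.434],"tcp":[-0.031,0.056,0.307],"\u03c4":[-3.227,2.648,3.35]}
{"k":34,"theta":[1.578,0.08,-2.431],"\u03b8\u0307":[-3.516,1.406,-0.299],"tcp":[-0.023,0.062,0.301],"\u03c4":[-3.102,2.544,3.35]}
{"k":35,"theta":[1.505,0.109,-2.435],"\u03b8\u0307":[-3.82,1.506,-0.143],"tcp":[-0.014,0.069,0.296],"\u03c4":[-2.885,2.357,3.332]}
{"k":36,"theta":[1.426,0.14,-2.436],"\u03b8\u0307":[-4.076,1.606,0.029],"tcp":[-0.006,0.078,0.291],"\u03c4":[-2.56,2.066,3.296]}
{"k":37,"theta":[1.342,0.173,-2.434],"\u03b8\u0307":[-4.262,1.7,0.206],"tcp":[0.002,0.088,0.285],"\u03c4":[-2.123,1.657,3.268]}
{"k":38,"theta":[1.256,0.208,-2.428],"\u03b8\u0307":[-4.332,1.805,0.41],"tcp":[0.009,0.099,0.279],"\u03c4":[-1.597,1.108,3.189]}
{"k":39,"theta":[1.17,0.245,-2.418],"\u03b8\u0307":[-4.274,1.906,0.625],"tcp":[0.015,0.112,0.273],"\u03c4":[-1.019,0.454,3.074]}
{"k":40,"theta":[1.087,0.284,-2.403],"\u03b8\u0307":[-4.082,1.994,0.836],"tcp":[0.019,0.125,0.267]}
{"summary": "any joint saturated: no"}


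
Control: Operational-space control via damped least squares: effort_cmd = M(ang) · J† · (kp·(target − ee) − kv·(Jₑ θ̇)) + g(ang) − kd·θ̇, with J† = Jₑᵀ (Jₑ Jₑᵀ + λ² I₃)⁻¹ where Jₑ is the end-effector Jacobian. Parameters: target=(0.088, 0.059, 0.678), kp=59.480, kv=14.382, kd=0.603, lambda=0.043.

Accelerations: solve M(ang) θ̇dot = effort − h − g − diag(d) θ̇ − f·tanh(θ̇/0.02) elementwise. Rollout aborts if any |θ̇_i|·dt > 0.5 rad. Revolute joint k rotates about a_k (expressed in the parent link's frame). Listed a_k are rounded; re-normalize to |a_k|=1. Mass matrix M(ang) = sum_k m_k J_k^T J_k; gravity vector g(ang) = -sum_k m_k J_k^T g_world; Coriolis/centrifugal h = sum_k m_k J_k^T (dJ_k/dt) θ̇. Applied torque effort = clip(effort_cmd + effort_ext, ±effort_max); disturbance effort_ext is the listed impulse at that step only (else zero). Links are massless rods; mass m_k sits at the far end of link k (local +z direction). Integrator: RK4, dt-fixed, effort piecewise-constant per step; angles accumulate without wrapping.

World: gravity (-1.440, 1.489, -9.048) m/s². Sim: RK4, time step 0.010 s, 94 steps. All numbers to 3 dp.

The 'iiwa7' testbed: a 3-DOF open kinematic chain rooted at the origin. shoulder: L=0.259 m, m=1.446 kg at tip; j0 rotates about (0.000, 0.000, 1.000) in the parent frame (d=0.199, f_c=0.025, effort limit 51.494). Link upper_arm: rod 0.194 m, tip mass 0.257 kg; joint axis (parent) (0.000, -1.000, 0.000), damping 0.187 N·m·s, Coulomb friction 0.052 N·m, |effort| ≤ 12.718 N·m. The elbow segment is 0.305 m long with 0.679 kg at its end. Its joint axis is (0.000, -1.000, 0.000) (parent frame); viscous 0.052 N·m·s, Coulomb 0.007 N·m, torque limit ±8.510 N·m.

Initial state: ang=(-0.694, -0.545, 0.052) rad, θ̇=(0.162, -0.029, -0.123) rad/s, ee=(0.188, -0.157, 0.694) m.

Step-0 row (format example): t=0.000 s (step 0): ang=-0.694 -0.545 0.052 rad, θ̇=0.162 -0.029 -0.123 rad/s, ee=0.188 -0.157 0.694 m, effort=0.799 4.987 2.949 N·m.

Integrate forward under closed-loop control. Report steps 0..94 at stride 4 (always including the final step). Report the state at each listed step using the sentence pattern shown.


t=0.040 s (step 4): ang=-0.677 -0.539 0.061 rad, θ̇=0.616 0.460 0.195 rad/s, ee=0.187 -0.150 0.696 m, effort=0.233 2.799 1.648 N·m.
t=0.080 s (step 8): ang=-0.649 -0.520 0.079 rad, θ̇=0.737 0.816 0.053 rad/s, ee=0.181 -0.137 0.703 m, effort=0.064 1.501 1.102 N·m.
t=0.120 s (step 12): ang=-0.619 -0.498 0.101 rad, θ̇=0.758 1.246 -0.563 rad/s, ee=0.171 -0.122 0.711 m, effort=0.010 0.617 1.110 N·m.
t=0.160 s (step 16): ang=-0.589 -0.474 0.123 rad, θ̇=0.738 2.031 -1.955 rad/s, ee=0.161 -0.107 0.718 m, effort=-0.003 -0.199 1.754 N·m.
t=0.200 s (step 20): ang=-0.560 -0.452 0.144 rad, θ̇=0.698 3.489 -4.570 rad/s, ee=0.150 -0.094 0.724 m, effort=-0.000 -1.214 3.264 N·m.
t=0.240 s (step 24): ang=-0.533 -0.433 0.164 rad, θ̇=0.650 5.920 -8.869 rad/s, ee=0.140 -0.083 0.729 m, effort=0.006 -2.651 5.906 N·m.
t=0.280 s (step 28): ang=-0.508 -0.422 0.191 rad, θ̇=0.602 8.556 -13.482 rad/s, ee=0.130 -0.073 0.733 m, effort=0.012 -4.233 8.510 N·m.
t=0.320 s (step 32): ang=-0.485 -0.424 0.237 rad, θ̇=0.557 7.743 -12.163 rad/s, ee=0.121 -0.064 0.736 m, effort=0.015 -4.116 7.756 N·m.
t=0.360 s (step 36): ang=-0.464 -0.418 0.264 rad, θ̇=0.512 7.477 -11.871 rad/s, ee=0.112 -0.056 0.738 m, effort=0.018 -4.065 7.533 N·m.
t=0.400 s (step 40): ang=-0.444 -0.412 0.284 rad, θ̇=0.471 6.578 -10.490 rad/s, ee=0.105 -0.050 0.739 m, effort=0.021 -3.632 6.628 N·m.
t=0.440 s (step 44): ang=-0.426 -0.408 0.302 rad, θ̇=0.437 5.055 -8.029 rad/s, ee=0.099 -0.045 0.740 m, effort=0.022 -2.842 5.029 N·m.
t=0.480 s (step 48): ang=-0.409 -0.405 0.317 rad, θ̇=0.409 3.401 -5.327 rad/s, ee=0.095 -0.041 0.741 m, effort=0.021 -1.961 3.276 N·m.
t=0.520 s (step 52): ang=-0.393 -0.404 0.330 rad, θ̇=0.386 2.018 -3.069 rad/s, ee=0.091 -0.038 0.742 m, effort=0.020 -1.214 1.810 N·m.
t=0.560 s (step 56): ang=-0.378 -0.403 0.341 rad, θ̇=0.367 1.062 -1.522 rad/s, ee=0.088 -0.035 0.742 m, effort=0.019 -0.694 0.802 N·m.
t=0.600 s (step 60): ang=-0.364 -0.403 0.351 rad, θ̇=0.352 0.484 -0.604 rad/s, ee=0.086 -0.033 0.742 m, effort=0.017 -0.378 0.200 N·m.
t=0.640 s (step 64): ang=-0.350 -0.404 0.361 rad, θ̇=0.339 0.193 -0.158 rad/s, ee=0.084 -0.031 0.742 m, effort=0.016 -0.222 -0.098 N·m.
t=0.680 s (step 68): ang=-0.337 -0.406 0.369 rad, θ̇=0.329 0.051 0.046 rad/s, ee=0.083 -0.029 0.742 m, effort=0.014 -0.150 -0.241 N·m.
t=0.720 s (step 72): ang=-0.324 -0.408 0.377 rad, θ̇=0.321 -0.017 0.132 rad/s, ee=0.082 -0.027 0.742 m, effort=0.012 -0.119 -0.307 N·m.
t=0.760 s (step 76): ang=-0.311 -0.410 0.385 rad, θ̇=0.314 -0.049 0.162 rad/s, ee=0.081 -0.026 0.742 m, effort=0.010 -0.107 -0.336 N·m.
t=0.800 s (step 80): ang=-0.299 -0.412 0.392 rad, θ̇=0.308 -0.067 0.170 rad/s, ee=0.080 -0.025 0.742 m, effort=0.008 -0.099 -0.348 N·m.
t=0.840 s (step 84): ang=-0.286 -0.415 0.399 rad, θ̇=0.304 -0.079 0.169 rad/s, ee=0.080 -0.024 0.741 m, effort=0.006 -0.090 -0.352 N·m.
t=0.880 s (step 88): ang=-0.274 -0.419 0.406 rad, θ̇=0.300 -0.087 0.166 rad/s, ee=0.080 -0.022 0.741 m, effort=0.004 -0.081 -0.353 N·m.
t=0.920 s (step 92): ang=-0.262 -0.422 0.412 rad, θ̇=0.296 -0.094 0.162 rad/s, ee=0.080 -0.021 0.741 m, effort=0.002 -0.071 -0.353 N·m.
t=0.940 s (step 94): ang=-0.256 -0.424 0.415 rad, θ̇=0.295 -0.097 0.161 rad/s, ee=0.080 -0.021 0.741 m.


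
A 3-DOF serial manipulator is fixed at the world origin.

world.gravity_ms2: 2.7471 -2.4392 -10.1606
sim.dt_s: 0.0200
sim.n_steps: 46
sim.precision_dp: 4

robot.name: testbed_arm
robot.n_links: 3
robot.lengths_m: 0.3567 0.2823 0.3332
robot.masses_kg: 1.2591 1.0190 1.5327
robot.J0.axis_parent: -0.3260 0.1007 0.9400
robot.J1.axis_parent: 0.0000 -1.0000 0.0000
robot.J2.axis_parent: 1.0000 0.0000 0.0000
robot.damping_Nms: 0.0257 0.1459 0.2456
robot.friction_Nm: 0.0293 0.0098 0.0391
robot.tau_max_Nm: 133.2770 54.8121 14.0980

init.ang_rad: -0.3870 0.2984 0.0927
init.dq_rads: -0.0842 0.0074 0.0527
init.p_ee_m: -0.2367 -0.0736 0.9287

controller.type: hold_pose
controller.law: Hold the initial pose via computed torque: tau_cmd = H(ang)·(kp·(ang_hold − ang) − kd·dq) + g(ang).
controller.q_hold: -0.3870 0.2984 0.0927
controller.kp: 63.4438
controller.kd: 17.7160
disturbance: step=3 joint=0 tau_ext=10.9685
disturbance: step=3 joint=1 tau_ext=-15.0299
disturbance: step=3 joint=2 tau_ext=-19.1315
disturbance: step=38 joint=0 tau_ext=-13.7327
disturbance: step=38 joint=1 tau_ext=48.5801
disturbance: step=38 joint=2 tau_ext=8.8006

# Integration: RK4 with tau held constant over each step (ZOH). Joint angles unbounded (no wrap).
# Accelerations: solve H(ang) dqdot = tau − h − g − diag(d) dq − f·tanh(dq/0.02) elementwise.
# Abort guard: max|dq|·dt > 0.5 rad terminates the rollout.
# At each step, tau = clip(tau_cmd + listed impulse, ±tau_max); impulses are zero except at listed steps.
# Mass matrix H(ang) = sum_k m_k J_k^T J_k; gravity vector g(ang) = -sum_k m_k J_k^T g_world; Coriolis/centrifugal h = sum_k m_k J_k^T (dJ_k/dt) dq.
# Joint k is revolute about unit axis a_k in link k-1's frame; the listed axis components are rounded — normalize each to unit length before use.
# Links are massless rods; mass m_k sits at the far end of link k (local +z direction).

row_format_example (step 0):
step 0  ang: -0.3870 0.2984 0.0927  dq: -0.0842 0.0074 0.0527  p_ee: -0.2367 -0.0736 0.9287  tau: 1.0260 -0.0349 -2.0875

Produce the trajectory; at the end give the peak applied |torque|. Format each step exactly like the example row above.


step 1  ang: -0.3883 0.2985 0.0935  dq: -0.0479 0.0059 0.0314  p_ee: -0.2371 -0.0739 0.9286  tau: 0.9484 0.0542 -1.9977
step 2  ang: -0.3890 0.2986 0.0940  dq: -0.0223 0.0050 0.0177  p_ee: -0.2373 -0.0741 0.9285  tau: 0.8939 0.1168 -1.9359
step 3  ang: -0.3893 0.2987 0.0943  dq: -0.0076 0.0037 0.0086  p_ee: -0.2374 -0.0742 0.9284  tau: 11.8271 -14.8693 -14.0980
step 4  ang: -0.3736 0.2975 0.0867  dq: 1.5805 -0.1358 -0.7584  p_ee: -0.2334 -0.0709 0.9300  tau: -3.1607 5.7807 2.5798
step 5  ang: -0.3479 0.2950 0.0747  dq: 0.9834 -0.1108 -0.4505  p_ee: -0.2268 -0.0654 0.9324  tau: -1.9408 4.2934 1.2378
step 6  ang: -0.3323 0.2931 0.0677  dq: 0.5750 -0.0761 -0.2512  p_ee: -0.2227 -0.0622 0.9338  tau: -1.0724 3.1089 0.3166
step 7  ang: -0.3236 0.2919 0.0640  dq: 0.2949 -0.0455 -0.1218  p_ee: -0.2204 -0.0604 0.9346  tau: -0.4560 2.2182 -0.3246
step 8  ang: -0.3196 0.2912 0.0624  dq: 0.1037 -0.0224 -0.0380  p_ee: -0.2192 -0.0596 0.9350  tau: -0.0198 1.5706 -0.7758
step 9  ang: -0.3188 0.2909 0.0622  dq: -0.0250 -0.0064 0.0133  p_ee: -0.2189 -0.0595 0.9351  tau: 0.2838 1.1112 -1.0874
step 10  ang: -0.3200 0.2909 0.0628  dq: -0.0954 0.0067 0.0458  p_ee: -0.2192 -0.0599 0.9350  tau: 0.4788 0.7909 -1.2907
step 11  ang: -0.3224 0.2911 0.0639  dq: -0.1410 0.0145 0.0643  p_ee: -0.2197 -0.0604 0.9348  tau: 0.6139 0.5700 -1.4340
step 12  ang: -0.3255 0.2915 0.0653  dq: -0.1678 0.0190 0.0745  p_ee: -0.2205 -0.0611 0.9346  tau: 0.7066 0.4190 -1.5360
step 13  ang: -0.3290 0.2919 0.0668  dq: -0.1814 0.0213 0.0792  p_ee: -0.2214 -0.0618 0.9343  tau: 0.7691 0.3169 -1.6087
step 14  ang: -0.3327 0.2923 0.0684  dq: -0.1858 0.0222 0.0803  p_ee: -0.2224 -0.0626 0.9339  tau: 0.8102 0.2489 -1.6603
step 15  ang: -0.3364 0.2927 0.0700  dq: -0.1839 0.0223 0.0790  p_ee: -0.2233 -0.0633 0.9336  tau: 0.8364 0.2046 -1.6968
step 16  ang: -0.3400 0.2932 0.0715  dq: -0.1779 0.0218 0.0762  p_ee: -0.2243 -0.0641 0.9333  tau: 0.8520 0.1767 -1.7224
step 17  ang: -0.3435 0.2936 0.0730  dq: -0.1693 0.0210 0.0725  p_ee: -0.2252 -0.0648 0.9329  tau: 0.8603 0.1601 -1.7404
step 18  ang: -0.3467 0.2940 0.0744  dq: -0.1592 0.0200 0.0683  p_ee: -0.2261 -0.0654 0.9326  tau: 0.8636 0.1512 -1.7528
step 19  ang: -0.3498 0.2944 0.0757  dq: -0.1484 0.0190 0.0639  p_ee: -0.2269 -0.0660 0.9323  tau: 0.8635 0.1475 -1.7613
step 20  ang: -0.3527 0.2948 0.0770  dq: -0.1374 0.0179 0.0596  p_ee: -0.2277 -0.0666 0.9321  tau: 0.8613 0.1474 -1.7671
step 21  ang: -0.3553 0.2951 0.0781  dq: -0.1265 0.0168 0.0553  p_ee: -0.2284 -0.0671 0.9318  tau: 0.8577 0.1494 -1.7710
step 22  ang: -0.3578 0.2954 0.0792  dq: -0.1159 0.0157 0.0512  p_ee: -0.2290 -0.0676 0.9316  tau: 0.8532 0.1529 -1.7736
step 23  ang: -0.3600 0.2957 0.0801  dq: -0.1059 0.0147 0.0473  p_ee: -0.2296 -0.0680 0.9313  tau: 0.8483 0.1572 -1.7753
step 24  ang: -0.3620 0.2960 0.0811  dq: -0.0965 0.0137 0.0437  p_ee: -0.2302 -0.0684 0.9311  tau: 0.8433 0.1619 -1.7765
step 25  ang: -0.3639 0.2963 0.0819  dq: -0.0876 0.0128 0.0404  p_ee: -0.2307 -0.0688 0.9310  tau: 0.8383 0.1669 -1.7773
step 26  ang: -0.3655 0.2965 0.0827  dq: -0.0794 0.0120 0.0373  p_ee: -0.2312 -0.0691 0.9308  tau: 0.8334 0.1717 -1.7779
step 27  ang: -0.3670 0.2968 0.0834  dq: -0.0718 0.0112 0.0346  p_ee: -0.2317 -0.0694 0.9306  tau: 0.8288 0.1765 -1.7785
step 28  ang: -0.3684 0.2970 0.0841  dq: -0.0648 0.0104 0.0321  p_ee: -0.2321 -0.0697 0.9305  tau: 0.8244 0.1810 -1.7790
step 29  ang: -0.3696 0.2972 0.0847  dq: -0.0583 0.0098 0.0298  p_ee: -0.2324 -0.0700 0.9303  tau: 0.8203 0.1852 -1.7796
step 30  ang: -0.3708 0.2974 0.0852  dq: -0.0524 0.0091 0.0277  p_ee: -0.2328 -0.0702 0.9302  tau: 0.8165 0.1891 -1.7804
step 31  ang: -0.3717 0.2976 0.0858  dq: -0.0471 0.0085 0.0259  p_ee: -0.2331 -0.0704 0.9301  tau: 0.8131 0.1928 -1.7812
step 32  ang: -0.3726 0.2977 0.0863  dq: -0.0422 0.0079 0.0242  p_ee: -0.2334 -0.0706 0.9300  tau: 0.8100 0.1961 -1.7821
step 33  ang: -0.3734 0.2979 0.0867  dq: -0.0379 0.0074 0.0226  p_ee: -0.2336 -0.0708 0.9299  tau: 0.8072 0.1992 -1.7831
step 34  ang: -0.3742 0.2980 0.0872  dq: -0.0341 0.0069 0.0211  p_ee: -0.2339 -0.0709 0.9298  tau: 0.8048 0.2019 -1.7843
step 35  ang: -0.3748 0.2981 0.0876  dq: -0.0308 0.0063 0.0198  p_ee: -0.2341 -0.0711 0.9297  tau: 0.8027 0.2044 -1.7855
step 36  ang: -0.3754 0.2983 0.0880  dq: -0.0280 0.0058 0.0185  p_ee: -0.2343 -0.0712 0.9296  tau: 0.8010 0.2068 -1.7869
step 37  ang: -0.3759 0.2984 0.0883  dq: -0.0255 0.0053 0.0172  p_ee: -0.2345 -0.0714 0.9296  tau: 0.7996 0.2089 -1.7883
step 38  ang: -0.3764 0.2985 0.0887  dq: -0.0235 0.0048 0.0161  p_ee: -0.2346 -0.0715 0.9295  tau: -12.9342 48.7909 7.0108
step 39  ang: -0.3777 0.3131 0.0989  dq: -0.1155 1.4574 0.9999  p_ee: -0.2438 -0.0714 0.9259  tau: 5.8084 -17.7778 -5.0319
step 40  ang: -0.3803 0.3368 0.1148  dq: -0.1236 0.9133 0.6066  p_ee: -0.2584 -0.0712 0.9198  tau: 4.2539 -12.7467 -4.1079
step 41  ang: -0.3827 0.3512 0.1243  dq: -0.0989 0.5378 0.3482  p_ee: -0.2674 -0.0709 0.9158  tau: 3.1421 -9.1092 -3.4570
step 42  ang: -0.3844 0.3594 0.1295  dq: -0.0668 0.2801 0.1766  p_ee: -0.2724 -0.0708 0.9135  tau: 2.3514 -6.4823 -2.9958
step 43  ang: -0.3855 0.3632 0.1319  dq: -0.0383 0.1049 0.0630  p_ee: -0.2749 -0.0707 0.9124  tau: 1.7925 -4.5860 -2.6685
step 44  ang: -0.3861 0.3641 0.1324  dq: -0.0155 -0.0122 -0.0093  p_ee: -0.2755 -0.0706 0.9121  tau: 1.4013 -3.2184 -2.4406
step 45  ang: -0.3862 0.3631 0.1318  dq: 0.0020 -0.0880 -0.0482  p_ee: -0.2749 -0.0707 0.9124  tau: 1.1356 -2.2381 -2.2997
step 46  ang: -0.3861 0.3609 0.1306  dq: 0.0056 -0.1374 -0.0733  p_ee: -0.2736 -0.0708 0.9130
max |tau| (N·m): 48.7909


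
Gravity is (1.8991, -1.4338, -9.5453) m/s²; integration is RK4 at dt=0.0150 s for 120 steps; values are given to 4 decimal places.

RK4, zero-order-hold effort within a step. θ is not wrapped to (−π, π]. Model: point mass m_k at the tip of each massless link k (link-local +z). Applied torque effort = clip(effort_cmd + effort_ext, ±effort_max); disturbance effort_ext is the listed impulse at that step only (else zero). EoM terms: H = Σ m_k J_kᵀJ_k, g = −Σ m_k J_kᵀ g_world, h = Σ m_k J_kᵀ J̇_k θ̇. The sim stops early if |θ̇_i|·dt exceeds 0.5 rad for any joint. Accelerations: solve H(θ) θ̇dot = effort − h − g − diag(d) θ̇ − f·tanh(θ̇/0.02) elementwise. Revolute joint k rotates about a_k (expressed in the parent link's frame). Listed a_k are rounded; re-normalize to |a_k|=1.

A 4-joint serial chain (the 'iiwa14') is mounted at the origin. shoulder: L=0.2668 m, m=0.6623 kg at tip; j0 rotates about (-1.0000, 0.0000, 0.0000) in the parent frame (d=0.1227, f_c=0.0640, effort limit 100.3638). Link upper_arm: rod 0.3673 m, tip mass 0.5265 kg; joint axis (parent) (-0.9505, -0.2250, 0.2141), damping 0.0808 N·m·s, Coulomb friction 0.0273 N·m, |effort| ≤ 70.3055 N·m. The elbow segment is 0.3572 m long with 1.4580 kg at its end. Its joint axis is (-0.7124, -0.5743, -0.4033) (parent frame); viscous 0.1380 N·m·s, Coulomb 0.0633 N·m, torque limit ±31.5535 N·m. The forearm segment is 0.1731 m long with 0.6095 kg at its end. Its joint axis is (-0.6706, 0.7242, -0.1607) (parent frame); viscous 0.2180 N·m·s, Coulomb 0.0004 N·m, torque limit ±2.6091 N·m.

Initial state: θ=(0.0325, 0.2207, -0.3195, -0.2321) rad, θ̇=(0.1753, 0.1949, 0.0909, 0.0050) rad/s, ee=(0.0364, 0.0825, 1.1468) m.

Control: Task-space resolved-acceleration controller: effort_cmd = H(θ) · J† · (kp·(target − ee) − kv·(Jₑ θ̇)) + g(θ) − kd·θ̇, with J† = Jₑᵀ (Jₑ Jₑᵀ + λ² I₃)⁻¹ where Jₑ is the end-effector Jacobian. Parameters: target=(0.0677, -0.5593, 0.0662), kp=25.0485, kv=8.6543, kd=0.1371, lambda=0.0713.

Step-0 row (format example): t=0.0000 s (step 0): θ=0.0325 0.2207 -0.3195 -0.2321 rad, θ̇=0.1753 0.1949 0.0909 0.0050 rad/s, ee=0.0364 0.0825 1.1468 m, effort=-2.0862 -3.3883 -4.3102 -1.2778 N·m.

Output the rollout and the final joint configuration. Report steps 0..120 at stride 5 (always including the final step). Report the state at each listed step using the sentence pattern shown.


t=0.0750 s (step 5): θ=0.0081 0.3514 -0.4749 -0.4533 rad, θ̇=-0.5207 2.4503 -3.2424 -4.2651 rad/s, ee=0.0464 0.0839 1.1227 m, effort=-0.5140 -0.7512 -0.3724 -0.7288 N·m.
t=0.1500 s (step 10): θ=-0.0443 0.5504 -0.7419 -0.7718 rad, θ̇=-0.9547 2.8246 -3.7407 -3.9717 rad/s, ee=0.0819 0.0682 1.0600 m, effort=-10.6225 -6.4425 0.9840 -0.7503 N·m.
t=0.2250 s (step 15): θ=-0.1424 0.7721 -1.0256 -1.0317 rad, θ̇=-1.6722 3.0673 -3.7982 -2.9462 rad/s, ee=0.1213 0.0368 0.9722 m, effort=-11.9819 -7.3858 2.6542 -0.4543 N·m.
t=0.3000 s (step 20): θ=-0.2926 1.0038 -1.3064 -1.2153 rad, θ̇=-2.3065 3.0657 -3.6572 -1.9870 rad/s, ee=0.1523 -0.0168 0.8704 m, effort=-7.5416 -5.1789 4.4208 -0.1121 N·m.
t=0.3750 s (step 25): θ=-0.4823 1.2239 -1.5680 -1.3362 rad, θ̇=-2.7204 2.7638 -3.2820 -1.2809 rad/s, ee=0.1719 -0.0884 0.7610 m, effort=-1.6477 -2.4689 6.0511 0.1281 N·m.
t=0.4500 s (step 30): θ=-0.6950 1.4121 -1.7928 -1.4145 rad, θ̇=-2.9264 2.2294 -2.6799 -0.8449 rad/s, ee=0.1815 -0.1680 0.6492 m, effort=3.4814 -0.3894 7.2621 0.2397 N·m.
t=0.5250 s (step 35): θ=-0.9164 1.5550 -1.9659 -1.4686 rad, θ̇=-2.9535 1.5769 -1.9191 -0.6219 rad/s, ee=0.1835 -0.2451 0.5408 m, effort=7.3324 1.1025 7.7763 0.2466 N·m.
t=0.6000 s (step 40): θ=-1.1332 1.6486 -2.0795 -1.5114 rad, θ̇=-2.7983 0.9337 -1.1148 -0.5311 rad/s, ee=0.1808 -0.3130 0.4420 m, effort=10.1032 2.3939 7.5218 0.1879 N·m.
t=0.6750 s (step 45): θ=-1.3316 1.6980 -2.1356 -1.5497 rad, θ̇=-2.4688 0.4119 -0.4039 -0.4917 rad/s, ee=0.1757 -0.3698 0.3573 m, effort=12.1007 3.7156 6.6996 0.0983 N·m.
t=0.7500 s (step 50): θ=-1.5007 1.7150 -2.1453 -1.5852 rad, θ̇=-2.0320 0.0672 0.1027 -0.4502 rad/s, ee=0.1696 -0.4167 0.2880 m, effort=13.5366 5.0347 5.6913 0.0034 N·m.
t=0.8250 s (step 55): θ=-1.6367 1.7132 -2.1260 -1.6167 rad, θ̇=-1.6051 -0.0802 0.3838 -0.3867 rad/s, ee=0.1633 -0.4552 0.2326 m, effort=14.5221 6.1841 4.8113 -0.0801 N·m.
t=0.9000 s (step 60): θ=-1.7433 1.7064 -2.0919 -1.6435 rad, θ̇=-1.2511 -0.0882 0.5047 -0.3287 rad/s, ee=0.1567 -0.4862 0.1889 m, effort=15.1266 7.0626 4.1496 -0.1396 N·m.
t=0.9750 s (step 65): θ=-1.8264 1.7018 -2.0531 -1.6662 rad, θ̇=-0.9780 -0.0277 0.5174 -0.2780 rad/s, ee=0.1498 -0.5105 0.1549 m, effort=15.4231 7.6565 3.7214 -0.1772 N·m.
t=1.0500 s (step 70): θ=-1.8915 1.7023 -2.0158 -1.6857 rad, θ̇=-0.7625 0.0356 0.4693 -0.2461 rad/s, ee=0.1427 -0.5288 0.1289 m, effort=15.4930 8.0140 3.4776 -0.1975 N·m.
t=1.1250 s (step 75): θ=-1.9422 1.7072 -1.9832 -1.7030 rad, θ̇=-0.5988 0.0940 0.4005 -0.2172 rad/s, ee=0.1357 -0.5420 0.1094 m, effort=15.4218 8.2027 3.3464 -0.2092 N·m.
t=1.2000 s (step 80): θ=-1.9824 1.7164 -1.9557 -1.7183 rad, θ̇=-0.4792 0.1474 0.3320 -0.1905 rad/s, ee=0.1290 -0.5513 0.0952 m, effort=15.2736 8.2761 3.2854 -0.2140 N·m.
t=1.2750 s (step 85): θ=-2.0149 1.7290 -1.9332 -1.7316 rad, θ̇=-0.3896 0.1867 0.2712 -0.1675 rad/s, ee=0.1227 -0.5575 0.0852 m, effort=15.0919 8.2794 3.2686 -0.2139 N·m.
t=1.3500 s (step 90): θ=-2.0414 1.7440 -1.9148 -1.7434 rad, θ̇=-0.3203 0.2096 0.2204 -0.1475 rad/s, ee=0.1168 -0.5614 0.0783 m, effort=14.9050 8.2455 3.2784 -0.2111 N·m.
t=1.4250 s (step 95): θ=-2.0633 1.7601 -1.8999 -1.7538 rad, θ̇=-0.2652 0.2176 0.1794 -0.1303 rad/s, ee=0.1113 -0.5636 0.0737 m, effort=14.7298 8.1958 3.3031 -0.2068 N·m.
t=1.5000 s (step 100): θ=-2.0815 1.7763 -1.8877 -1.7630 rad, θ̇=-0.2203 0.2134 0.1467 -0.1155 rad/s, ee=0.1064 -0.5647 0.0707 m, effort=14.5751 8.1436 3.3352 -0.2022 N·m.
t=1.5750 s (step 105): θ=-2.0966 1.7919 -1.8777 -1.7712 rad, θ̇=-0.1832 0.2005 0.1206 -0.1028 rad/s, ee=0.1020 -0.5651 0.0690 m, effort=14.4442 8.0962 3.3699 -0.1978 N·m.
t=1.6500 s (step 110): θ=-2.1091 1.8063 -1.8694 -1.7785 rad, θ̇=-0.1520 0.1819 0.0997 -0.0920 rad/s, ee=0.0981 -0.5650 0.0679 m, effort=14.3371 8.0570 3.4041 -0.1941 N·m.
t=1.7250 s (step 115): θ=-2.1195 1.8191 -1.8626 -1.7850 rad, θ̇=-0.1256 0.1602 0.0828 -0.0829 rad/s, ee=0.0947 -0.5647 0.0674 m, effort=14.2518 8.0269 3.4358 -0.1911 N·m.
t=1.8000 s (step 120): θ=-2.1280 1.8303 -1.8569 -1.7909 rad, θ̇=-0.1032 0.1374 0.0690 -0.0752 rad/s, ee=0.0918 -0.5642 0.0672 m.
final θ (rad): -2.1280 1.8303 -1.8569 -1.7909
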